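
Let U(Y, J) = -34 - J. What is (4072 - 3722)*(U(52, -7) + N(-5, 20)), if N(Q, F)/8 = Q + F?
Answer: 32550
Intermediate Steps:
N(Q, F) = 8*F + 8*Q (N(Q, F) = 8*(Q + F) = 8*(F + Q) = 8*F + 8*Q)
(4072 - 3722)*(U(52, -7) + N(-5, 20)) = (4072 - 3722)*((-34 - 1*(-7)) + (8*20 + 8*(-5))) = 350*((-34 + 7) + (160 - 40)) = 350*(-27 + 120) = 350*93 = 32550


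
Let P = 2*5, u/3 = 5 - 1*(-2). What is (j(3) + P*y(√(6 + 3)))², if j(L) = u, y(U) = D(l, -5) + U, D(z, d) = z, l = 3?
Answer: 6561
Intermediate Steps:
u = 21 (u = 3*(5 - 1*(-2)) = 3*(5 + 2) = 3*7 = 21)
y(U) = 3 + U
j(L) = 21
P = 10
(j(3) + P*y(√(6 + 3)))² = (21 + 10*(3 + √(6 + 3)))² = (21 + 10*(3 + √9))² = (21 + 10*(3 + 3))² = (21 + 10*6)² = (21 + 60)² = 81² = 6561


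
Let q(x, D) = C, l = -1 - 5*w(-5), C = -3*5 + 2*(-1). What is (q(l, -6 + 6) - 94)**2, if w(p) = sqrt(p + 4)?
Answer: 12321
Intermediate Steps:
w(p) = sqrt(4 + p)
C = -17 (C = -15 - 2 = -17)
l = -1 - 5*I (l = -1 - 5*sqrt(4 - 5) = -1 - 5*I ≈ -1.0 - 5.0*I)
q(x, D) = -17
(q(l, -6 + 6) - 94)**2 = (-17 - 94)**2 = (-111)**2 = 12321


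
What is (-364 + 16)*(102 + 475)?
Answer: -200796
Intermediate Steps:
(-364 + 16)*(102 + 475) = -348*577 = -200796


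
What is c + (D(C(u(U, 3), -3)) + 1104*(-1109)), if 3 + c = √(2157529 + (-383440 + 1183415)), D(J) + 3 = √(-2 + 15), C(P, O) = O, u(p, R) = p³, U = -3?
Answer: -1224342 + √13 + 8*√46211 ≈ -1.2226e+6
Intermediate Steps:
D(J) = -3 + √13 (D(J) = -3 + √(-2 + 15) = -3 + √13)
c = -3 + 8*√46211 (c = -3 + √(2157529 + (-383440 + 1183415)) = -3 + √(2157529 + 799975) = -3 + √2957504 = -3 + 8*√46211 ≈ 1716.7)
c + (D(C(u(U, 3), -3)) + 1104*(-1109)) = (-3 + 8*√46211) + ((-3 + √13) + 1104*(-1109)) = (-3 + 8*√46211) + ((-3 + √13) - 1224336) = (-3 + 8*√46211) + (-1224339 + √13) = -1224342 + √13 + 8*√46211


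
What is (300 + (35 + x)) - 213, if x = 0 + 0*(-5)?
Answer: 122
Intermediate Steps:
x = 0 (x = 0 + 0 = 0)
(300 + (35 + x)) - 213 = (300 + (35 + 0)) - 213 = (300 + 35) - 213 = 335 - 213 = 122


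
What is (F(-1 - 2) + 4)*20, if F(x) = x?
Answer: 20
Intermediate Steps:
(F(-1 - 2) + 4)*20 = ((-1 - 2) + 4)*20 = (-3 + 4)*20 = 1*20 = 20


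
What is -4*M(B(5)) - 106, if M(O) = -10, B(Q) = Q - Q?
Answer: -66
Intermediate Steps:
B(Q) = 0
-4*M(B(5)) - 106 = -4*(-10) - 106 = 40 - 106 = -66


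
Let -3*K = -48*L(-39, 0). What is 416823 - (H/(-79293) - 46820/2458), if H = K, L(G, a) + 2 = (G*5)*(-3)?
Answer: 40621726318073/97451097 ≈ 4.1684e+5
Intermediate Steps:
L(G, a) = -2 - 15*G (L(G, a) = -2 + (G*5)*(-3) = -2 + (5*G)*(-3) = -2 - 15*G)
K = 9328 (K = -(-16)*(-2 - 15*(-39)) = -(-16)*(-2 + 585) = -(-16)*583 = -1/3*(-27984) = 9328)
H = 9328
416823 - (H/(-79293) - 46820/2458) = 416823 - (9328/(-79293) - 46820/2458) = 416823 - (9328*(-1/79293) - 46820*1/2458) = 416823 - (-9328/79293 - 23410/1229) = 416823 - 1*(-1867713242/97451097) = 416823 + 1867713242/97451097 = 40621726318073/97451097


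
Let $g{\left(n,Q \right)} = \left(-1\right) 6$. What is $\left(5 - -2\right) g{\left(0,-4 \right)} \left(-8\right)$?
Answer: $336$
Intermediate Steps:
$g{\left(n,Q \right)} = -6$
$\left(5 - -2\right) g{\left(0,-4 \right)} \left(-8\right) = \left(5 - -2\right) \left(-6\right) \left(-8\right) = \left(5 + 2\right) \left(-6\right) \left(-8\right) = 7 \left(-6\right) \left(-8\right) = \left(-42\right) \left(-8\right) = 336$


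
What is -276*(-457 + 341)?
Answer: 32016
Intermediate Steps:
-276*(-457 + 341) = -276*(-116) = 32016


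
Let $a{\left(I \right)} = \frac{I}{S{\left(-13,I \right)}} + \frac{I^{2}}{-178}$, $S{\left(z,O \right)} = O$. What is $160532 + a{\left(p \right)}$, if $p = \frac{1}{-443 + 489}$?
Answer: $\frac{60464433383}{376648} \approx 1.6053 \cdot 10^{5}$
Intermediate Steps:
$p = \frac{1}{46} \approx 0.021739$
$a{\left(I \right)} = 1 - \frac{I^{2}}{178}$ ($a{\left(I \right)} = \frac{I}{I} + \frac{I^{2}}{-178} = 1 + I^{2} \left(- \frac{1}{178}\right) = 1 - \frac{I^{2}}{178}$)
$160532 + a{\left(p \right)} = 160532 + \left(1 - \frac{1}{178 \cdot 2116}\right) = 160532 + \left(1 - \frac{1}{376648}\right) = 160532 + \frac{376647}{376648} = \frac{60464433383}{376648}$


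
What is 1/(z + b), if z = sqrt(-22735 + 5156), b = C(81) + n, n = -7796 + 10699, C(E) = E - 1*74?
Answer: 2910/8485679 - I*sqrt(17579)/8485679 ≈ 0.00034293 - 1.5625e-5*I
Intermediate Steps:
C(E) = -74 + E (C(E) = E - 74 = -74 + E)
n = 2903
b = 2910 (b = (-74 + 81) + 2903 = 7 + 2903 = 2910)
z = I*sqrt(17579) (z = sqrt(-17579) = I*sqrt(17579) ≈ 132.59*I)
1/(z + b) = 1/(I*sqrt(17579) + 2910) = 1/(2910 + I*sqrt(17579))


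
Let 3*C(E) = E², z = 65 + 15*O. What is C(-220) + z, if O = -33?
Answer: 47110/3 ≈ 15703.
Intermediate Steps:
z = -430 (z = 65 + 15*(-33) = 65 - 495 = -430)
C(E) = E²/3
C(-220) + z = (⅓)*(-220)² - 430 = (⅓)*48400 - 430 = 48400/3 - 430 = 47110/3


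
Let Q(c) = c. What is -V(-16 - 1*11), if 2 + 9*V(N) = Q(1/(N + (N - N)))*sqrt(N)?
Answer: 2/9 + I*sqrt(3)/81 ≈ 0.22222 + 0.021383*I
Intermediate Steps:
V(N) = -2/9 + 1/(9*sqrt(N)) (V(N) = -2/9 + (sqrt(N)/(N + (N - N)))/9 = -2/9 + (sqrt(N)/(N + 0))/9 = -2/9 + (sqrt(N)/N)/9 = -2/9 + 1/(9*sqrt(N)))
-V(-16 - 1*11) = -(-2/9 + 1/(9*sqrt(-16 - 1*11))) = -(-2/9 + 1/(9*sqrt(-16 - 11))) = -(-2/9 + 1/(9*sqrt(-27))) = -(-2/9 + (-I*sqrt(3)/9)/9) = -(-2/9 - I*sqrt(3)/81) = 2/9 + I*sqrt(3)/81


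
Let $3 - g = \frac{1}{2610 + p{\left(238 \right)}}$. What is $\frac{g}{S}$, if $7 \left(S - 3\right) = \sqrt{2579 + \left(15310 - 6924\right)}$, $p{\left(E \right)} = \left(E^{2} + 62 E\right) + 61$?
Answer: $- \frac{2722097}{64960267} + \frac{388871 \sqrt{10965}}{194880801} \approx 0.16705$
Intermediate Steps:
$p{\left(E \right)} = 61 + E^{2} + 62 E$
$S = 3 + \frac{\sqrt{10965}}{7}$ ($S = 3 + \frac{\sqrt{2579 + \left(15310 - 6924\right)}}{7} = 3 + \frac{\sqrt{2579 + 8386}}{7} = 3 + \frac{\sqrt{10965}}{7} \approx 17.959$)
$g = \frac{222212}{74071}$ ($g = 3 - \frac{1}{2610 + \left(61 + 238^{2} + 62 \cdot 238\right)} = 3 - \frac{1}{2610 + \left(61 + 56644 + 14756\right)} = 3 - \frac{1}{2610 + 71461} = 3 - \frac{1}{74071} = \frac{222212}{74071} \approx 3.0$)
$\frac{g}{S} = \frac{222212}{74071 \left(3 + \frac{\sqrt{10965}}{7}\right)}$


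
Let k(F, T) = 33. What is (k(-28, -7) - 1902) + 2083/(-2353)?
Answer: -4399840/2353 ≈ -1869.9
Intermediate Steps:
(k(-28, -7) - 1902) + 2083/(-2353) = (33 - 1902) + 2083/(-2353) = -1869 + 2083*(-1/2353) = -1869 - 2083/2353 = -4399840/2353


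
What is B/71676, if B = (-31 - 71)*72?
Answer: -204/1991 ≈ -0.10246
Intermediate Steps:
B = -7344 (B = -102*72 = -7344)
B/71676 = -7344/71676 = -7344*1/71676 = -204/1991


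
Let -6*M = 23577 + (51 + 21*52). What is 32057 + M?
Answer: 27937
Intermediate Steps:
M = -4120 (M = -(23577 + (51 + 21*52))/6 = -(23577 + (51 + 1092))/6 = -(23577 + 1143)/6 = -⅙*24720 = -4120)
32057 + M = 32057 - 4120 = 27937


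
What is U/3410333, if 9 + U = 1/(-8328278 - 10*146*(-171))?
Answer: -72707563/27550777559794 ≈ -2.6390e-6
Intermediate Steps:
U = -72707563/8078618 (U = -9 + 1/(-8328278 - 10*146*(-171)) = -9 + 1/(-8328278 - 1460*(-171)) = -9 + 1/(-8328278 + 249660) = -9 + 1/(-8078618) = -9 - 1/8078618 = -72707563/8078618 ≈ -9.0000)
U/3410333 = -72707563/8078618/3410333 = -72707563/8078618*1/3410333 = -72707563/27550777559794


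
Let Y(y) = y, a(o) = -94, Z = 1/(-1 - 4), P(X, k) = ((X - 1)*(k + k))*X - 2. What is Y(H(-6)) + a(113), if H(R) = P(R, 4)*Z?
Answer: -804/5 ≈ -160.80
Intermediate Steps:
P(X, k) = -2 + 2*X*k*(-1 + X) (P(X, k) = ((-1 + X)*(2*k))*X - 2 = (2*k*(-1 + X))*X - 2 = 2*X*k*(-1 + X) - 2 = -2 + 2*X*k*(-1 + X))
Z = -⅕ (Z = 1/(-5) = -⅕ ≈ -0.20000)
H(R) = ⅖ - 8*R²/5 + 8*R/5 (H(R) = (-2 - 2*R*4 + 2*4*R²)*(-⅕) = (-2 - 8*R + 8*R²)*(-⅕) = ⅖ - 8*R²/5 + 8*R/5)
Y(H(-6)) + a(113) = (⅖ - 8/5*(-6)² + (8/5)*(-6)) - 94 = (⅖ - 8/5*36 - 48/5) - 94 = (⅖ - 288/5 - 48/5) - 94 = -334/5 - 94 = -804/5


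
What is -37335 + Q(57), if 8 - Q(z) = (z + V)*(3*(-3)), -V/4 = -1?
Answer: -36778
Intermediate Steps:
V = 4 (V = -4*(-1) = 4)
Q(z) = 44 + 9*z (Q(z) = 8 - (z + 4)*3*(-3) = 8 - (4 + z)*(-9) = 8 - (-36 - 9*z) = 8 + (36 + 9*z) = 44 + 9*z)
-37335 + Q(57) = -37335 + (44 + 9*57) = -37335 + (44 + 513) = -37335 + 557 = -36778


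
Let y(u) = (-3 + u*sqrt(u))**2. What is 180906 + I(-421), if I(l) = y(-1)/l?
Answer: 76161418/421 - 6*I/421 ≈ 1.8091e+5 - 0.014252*I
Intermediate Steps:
y(u) = (-3 + u**(3/2))**2
I(l) = (-3 - I)**2/l (I(l) = (-3 + (-1)**(3/2))**2/l = (-3 - I)**2/l)
180906 + I(-421) = 180906 + (3 + I)**2/(-421) = 180906 - (3 + I)**2/421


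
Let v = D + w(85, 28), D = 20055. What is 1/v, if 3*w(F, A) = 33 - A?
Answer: 3/60170 ≈ 4.9859e-5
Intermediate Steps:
w(F, A) = 11 - A/3 (w(F, A) = (33 - A)/3 = 11 - A/3)
v = 60170/3 (v = 20055 + (11 - ⅓*28) = 20055 + (11 - 28/3) = 20055 + 5/3 = 60170/3 ≈ 20057.)
1/v = 1/(60170/3) = 3/60170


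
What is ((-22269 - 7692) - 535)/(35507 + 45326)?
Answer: -30496/80833 ≈ -0.37727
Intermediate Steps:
((-22269 - 7692) - 535)/(35507 + 45326) = (-29961 - 535)/80833 = -30496*1/80833 = -30496/80833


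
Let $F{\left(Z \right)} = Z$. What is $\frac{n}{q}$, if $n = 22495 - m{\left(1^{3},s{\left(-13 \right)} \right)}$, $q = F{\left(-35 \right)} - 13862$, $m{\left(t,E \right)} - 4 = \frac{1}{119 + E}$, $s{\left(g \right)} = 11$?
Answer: $- \frac{2923829}{1806610} \approx -1.6184$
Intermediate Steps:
$m{\left(t,E \right)} = 4 + \frac{1}{119 + E}$
$q = -13897$ ($q = -35 - 13862 = -13897$)
$n = \frac{2923829}{130}$ ($n = 22495 - \frac{477 + 4 \cdot 11}{119 + 11} = 22495 - \frac{477 + 44}{130} = 22495 - \frac{1}{130} \cdot 521 = 22495 - \frac{521}{130} = \frac{2923829}{130} \approx 22491.0$)
$\frac{n}{q} = \frac{2923829}{130 \left(-13897\right)} = \frac{2923829}{130} \left(- \frac{1}{13897}\right) = - \frac{2923829}{1806610}$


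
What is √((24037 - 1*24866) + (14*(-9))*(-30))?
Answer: √2951 ≈ 54.323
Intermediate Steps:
√((24037 - 1*24866) + (14*(-9))*(-30)) = √((24037 - 24866) - 126*(-30)) = √(-829 + 3780) = √2951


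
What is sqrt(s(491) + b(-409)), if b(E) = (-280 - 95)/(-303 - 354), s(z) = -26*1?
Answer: I*sqrt(1219611)/219 ≈ 5.0427*I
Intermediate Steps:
s(z) = -26
b(E) = 125/219 (b(E) = -375/(-657) = -375*(-1/657) = 125/219)
sqrt(s(491) + b(-409)) = sqrt(-26 + 125/219) = sqrt(-5569/219) = I*sqrt(1219611)/219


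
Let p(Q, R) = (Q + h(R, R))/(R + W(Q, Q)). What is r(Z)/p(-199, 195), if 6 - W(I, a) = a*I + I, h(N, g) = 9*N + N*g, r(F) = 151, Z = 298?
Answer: -5919351/39581 ≈ -149.55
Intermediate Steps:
W(I, a) = 6 - I - I*a (W(I, a) = 6 - (a*I + I) = 6 - (I*a + I) = 6 - (I + I*a) = 6 + (-I - I*a) = 6 - I - I*a)
p(Q, R) = (Q + R*(9 + R))/(6 + R - Q - Q²) (p(Q, R) = (Q + R*(9 + R))/(R + (6 - Q - Q*Q)) = (Q + R*(9 + R))/(R + (6 - Q - Q²)) = (Q + R*(9 + R))/(6 + R - Q - Q²))
r(Z)/p(-199, 195) = 151/(((-1*(-199) - 1*195*(9 + 195))/(-6 - 199 + (-199)² - 1*195))) = 151/(((199 - 1*195*204)/(-6 - 199 + 39601 - 195))) = 151/(((199 - 39780)/39201)) = 151/(((1/39201)*(-39581))) = 151/(-39581/39201) = 151*(-39201/39581) = -5919351/39581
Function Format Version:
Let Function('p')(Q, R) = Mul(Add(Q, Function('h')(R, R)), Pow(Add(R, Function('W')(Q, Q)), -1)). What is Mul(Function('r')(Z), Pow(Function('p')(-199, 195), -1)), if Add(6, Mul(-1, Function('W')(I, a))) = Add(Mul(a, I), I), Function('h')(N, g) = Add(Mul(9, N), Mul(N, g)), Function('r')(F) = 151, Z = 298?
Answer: Rational(-5919351, 39581) ≈ -149.55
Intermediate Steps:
Function('W')(I, a) = Add(6, Mul(-1, I), Mul(-1, I, a)) (Function('W')(I, a) = Add(6, Mul(-1, Add(Mul(a, I), I))) = Add(6, Mul(-1, Add(Mul(I, a), I))) = Add(6, Mul(-1, Add(I, Mul(I, a)))) = Add(6, Add(Mul(-1, I), Mul(-1, I, a))) = Add(6, Mul(-1, I), Mul(-1, I, a)))
Function('p')(Q, R) = Mul(Pow(Add(6, R, Mul(-1, Q), Mul(-1, Pow(Q, 2))), -1), Add(Q, Mul(R, Add(9, R)))) (Function('p')(Q, R) = Mul(Add(Q, Mul(R, Add(9, R))), Pow(Add(R, Add(6, Mul(-1, Q), Mul(-1, Q, Q))), -1)) = Mul(Add(Q, Mul(R, Add(9, R))), Pow(Add(R, Add(6, Mul(-1, Q), Mul(-1, Pow(Q, 2)))), -1)) = Mul(Add(Q, Mul(R, Add(9, R))), Pow(Add(6, R, Mul(-1, Q), Mul(-1, Pow(Q, 2))), -1)) = Mul(Pow(Add(6, R, Mul(-1, Q), Mul(-1, Pow(Q, 2))), -1), Add(Q, Mul(R, Add(9, R)))))
Mul(Function('r')(Z), Pow(Function('p')(-199, 195), -1)) = Mul(151, Pow(Mul(Pow(Add(-6, -199, Pow(-199, 2), Mul(-1, 195)), -1), Add(Mul(-1, -199), Mul(-1, 195, Add(9, 195)))), -1)) = Mul(151, Pow(Mul(Pow(Add(-6, -199, 39601, -195), -1), Add(199, Mul(-1, 195, 204))), -1)) = Mul(151, Pow(Mul(Pow(39201, -1), Add(199, -39780)), -1)) = Mul(151, Pow(Mul(Rational(1, 39201), -39581), -1)) = Mul(151, Pow(Rational(-39581, 39201), -1)) = Mul(151, Rational(-39201, 39581)) = Rational(-5919351, 39581)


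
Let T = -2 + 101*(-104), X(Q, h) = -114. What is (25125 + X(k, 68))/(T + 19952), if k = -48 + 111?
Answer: 25011/9446 ≈ 2.6478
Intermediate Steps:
k = 63
T = -10506 (T = -2 - 10504 = -10506)
(25125 + X(k, 68))/(T + 19952) = (25125 - 114)/(-10506 + 19952) = 25011/9446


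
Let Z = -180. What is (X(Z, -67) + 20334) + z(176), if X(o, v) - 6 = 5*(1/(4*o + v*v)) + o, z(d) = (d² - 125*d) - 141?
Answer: 109282160/3769 ≈ 28995.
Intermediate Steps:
z(d) = -141 + d² - 125*d
X(o, v) = 6 + o + 5/(v² + 4*o) (X(o, v) = 6 + (5*(1/(4*o + v*v)) + o) = 6 + (5*(1/(4*o + v²)) + o) = 6 + (5*(1/(v² + 4*o)) + o) = 6 + (5/(v² + 4*o) + o) = 6 + (o + 5/(v² + 4*o)) = 6 + o + 5/(v² + 4*o))
(X(Z, -67) + 20334) + z(176) = ((5 + 4*(-180)² + 6*(-67)² + 24*(-180) - 180*(-67)²)/((-67)² + 4*(-180)) + 20334) + (-141 + 176² - 125*176) = ((5 + 4*32400 + 6*4489 - 4320 - 180*4489)/(4489 - 720) + 20334) + (-141 + 30976 - 22000) = ((5 + 129600 + 26934 - 4320 - 808020)/3769 + 20334) + 8835 = ((1/3769)*(-655801) + 20334) + 8835 = (-655801/3769 + 20334) + 8835 = 75983045/3769 + 8835 = 109282160/3769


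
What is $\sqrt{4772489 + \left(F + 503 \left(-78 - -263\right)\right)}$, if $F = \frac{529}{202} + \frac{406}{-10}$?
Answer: $\frac{\sqrt{4963302689790}}{1010} \approx 2205.8$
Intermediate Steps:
$F = - \frac{38361}{1010}$ ($F = 529 \cdot \frac{1}{202} + 406 \left(- \frac{1}{10}\right) = \frac{529}{202} - \frac{203}{5} = - \frac{38361}{1010} \approx -37.981$)
$\sqrt{4772489 + \left(F + 503 \left(-78 - -263\right)\right)} = \sqrt{4772489 - \left(\frac{38361}{1010} - 503 \left(-78 - -263\right)\right)} = \sqrt{4772489 - \left(\frac{38361}{1010} - 503 \left(-78 + 263\right)\right)} = \sqrt{4772489 + \left(- \frac{38361}{1010} + 503 \cdot 185\right)} = \sqrt{4772489 + \left(- \frac{38361}{1010} + 93055\right)} = \sqrt{4772489 + \frac{93947189}{1010}} = \sqrt{\frac{4914161079}{1010}} = \frac{\sqrt{4963302689790}}{1010}$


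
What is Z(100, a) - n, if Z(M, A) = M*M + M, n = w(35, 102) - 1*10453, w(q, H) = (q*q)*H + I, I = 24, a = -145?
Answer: -104421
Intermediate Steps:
w(q, H) = 24 + H*q**2 (w(q, H) = (q*q)*H + 24 = q**2*H + 24 = H*q**2 + 24 = 24 + H*q**2)
n = 114521 (n = (24 + 102*35**2) - 1*10453 = (24 + 102*1225) - 10453 = (24 + 124950) - 10453 = 124974 - 10453 = 114521)
Z(M, A) = M + M**2 (Z(M, A) = M**2 + M = M + M**2)
Z(100, a) - n = 100*(1 + 100) - 1*114521 = 100*101 - 114521 = 10100 - 114521 = -104421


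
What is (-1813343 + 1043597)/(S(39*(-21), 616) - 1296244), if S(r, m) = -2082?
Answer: 384873/649163 ≈ 0.59288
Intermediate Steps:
(-1813343 + 1043597)/(S(39*(-21), 616) - 1296244) = (-1813343 + 1043597)/(-2082 - 1296244) = -769746/(-1298326) = -769746*(-1/1298326) = 384873/649163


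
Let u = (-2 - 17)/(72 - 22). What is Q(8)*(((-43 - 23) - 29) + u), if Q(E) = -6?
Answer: 14307/25 ≈ 572.28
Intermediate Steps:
u = -19/50 ≈ -0.38000
Q(8)*(((-43 - 23) - 29) + u) = -6*(((-43 - 23) - 29) - 19/50) = -6*((-66 - 29) - 19/50) = -6*(-95 - 19/50) = -6*(-4769/50) = 14307/25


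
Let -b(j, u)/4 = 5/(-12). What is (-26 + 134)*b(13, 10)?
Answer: 180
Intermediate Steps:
b(j, u) = 5/3 (b(j, u) = -20/(-12) = -20*(-1)/12 = -4*(-5/12) = 5/3)
(-26 + 134)*b(13, 10) = (-26 + 134)*(5/3) = 108*(5/3) = 180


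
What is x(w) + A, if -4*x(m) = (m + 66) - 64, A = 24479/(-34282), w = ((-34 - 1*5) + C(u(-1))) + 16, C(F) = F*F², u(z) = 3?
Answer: -37951/17141 ≈ -2.2140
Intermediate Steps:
C(F) = F³
w = 4 (w = ((-34 - 1*5) + 3³) + 16 = ((-34 - 5) + 27) + 16 = (-39 + 27) + 16 = -12 + 16 = 4)
A = -24479/34282 (A = 24479*(-1/34282) = -24479/34282 ≈ -0.71405)
x(m) = -½ - m/4 (x(m) = -((m + 66) - 64)/4 = -((66 + m) - 64)/4 = -(2 + m)/4 = -½ - m/4)
x(w) + A = (-½ - ¼*4) - 24479/34282 = (-½ - 1) - 24479/34282 = -3/2 - 24479/34282 = -37951/17141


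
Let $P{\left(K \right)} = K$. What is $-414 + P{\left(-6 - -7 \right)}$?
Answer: $-413$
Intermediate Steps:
$-414 + P{\left(-6 - -7 \right)} = -414 - -1 = -414 + \left(-6 + 7\right) = -414 + 1 = -413$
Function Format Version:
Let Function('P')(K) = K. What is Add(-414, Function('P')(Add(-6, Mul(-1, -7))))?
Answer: -413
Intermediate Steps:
Add(-414, Function('P')(Add(-6, Mul(-1, -7)))) = Add(-414, Add(-6, Mul(-1, -7))) = Add(-414, Add(-6, 7)) = Add(-414, 1) = -413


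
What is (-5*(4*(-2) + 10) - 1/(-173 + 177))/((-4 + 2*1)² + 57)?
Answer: -41/244 ≈ -0.16803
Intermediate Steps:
(-5*(4*(-2) + 10) - 1/(-173 + 177))/((-4 + 2*1)² + 57) = (-5*(-8 + 10) - 1/4)/((-4 + 2)² + 57) = (-5*2 - 1*¼)/((-2)² + 57) = (-10 - ¼)/(4 + 57) = -41/4/61 = (1/61)*(-41/4) = -41/244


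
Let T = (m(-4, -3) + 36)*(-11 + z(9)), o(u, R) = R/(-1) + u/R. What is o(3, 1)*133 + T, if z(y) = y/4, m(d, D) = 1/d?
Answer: -749/16 ≈ -46.813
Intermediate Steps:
m(d, D) = 1/d
z(y) = y/4 (z(y) = y*(¼) = y/4)
o(u, R) = -R + u/R (o(u, R) = R*(-1) + u/R = -R + u/R)
T = -5005/16 (T = (1/(-4) + 36)*(-11 + (¼)*9) = (-¼ + 36)*(-11 + 9/4) = (143/4)*(-35/4) = -5005/16 ≈ -312.81)
o(3, 1)*133 + T = (-1*1 + 3/1)*133 - 5005/16 = (-1 + 3*1)*133 - 5005/16 = (-1 + 3)*133 - 5005/16 = 2*133 - 5005/16 = 266 - 5005/16 = -749/16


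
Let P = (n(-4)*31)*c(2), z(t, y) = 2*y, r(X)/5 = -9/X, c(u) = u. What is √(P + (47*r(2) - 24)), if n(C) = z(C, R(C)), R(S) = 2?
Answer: I*√3334/2 ≈ 28.87*I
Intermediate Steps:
r(X) = -45/X (r(X) = 5*(-9/X) = -45/X)
n(C) = 4 (n(C) = 2*2 = 4)
P = 248 (P = (4*31)*2 = 124*2 = 248)
√(P + (47*r(2) - 24)) = √(248 + (47*(-45/2) - 24)) = √(248 + (-2115/2 - 24)) = √(248 - 2163/2) = √(-1667/2) = I*√3334/2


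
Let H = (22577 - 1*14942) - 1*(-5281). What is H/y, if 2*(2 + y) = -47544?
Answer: -6458/11887 ≈ -0.54328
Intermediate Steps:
H = 12916 (H = (22577 - 14942) + 5281 = 7635 + 5281 = 12916)
y = -23774 (y = -2 + (1/2)*(-47544) = -2 - 23772 = -23774)
H/y = 12916/(-23774) = 12916*(-1/23774) = -6458/11887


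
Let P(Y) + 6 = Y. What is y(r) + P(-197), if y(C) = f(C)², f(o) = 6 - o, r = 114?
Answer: 11461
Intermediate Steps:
P(Y) = -6 + Y
y(C) = (6 - C)²
y(r) + P(-197) = (-6 + 114)² + (-6 - 197) = 108² - 203 = 11664 - 203 = 11461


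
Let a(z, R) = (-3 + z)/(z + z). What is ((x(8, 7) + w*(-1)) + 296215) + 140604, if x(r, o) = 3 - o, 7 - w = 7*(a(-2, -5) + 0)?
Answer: 1747267/4 ≈ 4.3682e+5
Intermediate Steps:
a(z, R) = (-3 + z)/(2*z) (a(z, R) = (-3 + z)/((2*z)) = (-3 + z)*(1/(2*z)) = (-3 + z)/(2*z))
w = -7/4 (w = 7 - 7*((½)*(-3 - 2)/(-2) + 0) = 7 - 7*((½)*(-½)*(-5) + 0) = 7 - 7*(5/4 + 0) = 7 - 7*5/4 = 7 - 1*35/4 = 7 - 35/4 = -7/4 ≈ -1.7500)
((x(8, 7) + w*(-1)) + 296215) + 140604 = (((3 - 1*7) - 7/4*(-1)) + 296215) + 140604 = (((3 - 7) + 7/4) + 296215) + 140604 = ((-4 + 7/4) + 296215) + 140604 = (-9/4 + 296215) + 140604 = 1184851/4 + 140604 = 1747267/4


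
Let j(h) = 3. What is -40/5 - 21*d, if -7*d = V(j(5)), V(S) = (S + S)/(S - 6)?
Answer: -14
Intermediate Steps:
V(S) = 2*S/(-6 + S) (V(S) = (2*S)/(-6 + S) = 2*S/(-6 + S))
d = 2/7 (d = -2*3/(7*(-6 + 3)) = -2*3/(7*(-3)) = -2*3*(-1)/(7*3) = -⅐*(-2) = 2/7 ≈ 0.28571)
-40/5 - 21*d = -40/5 - 21*2/7 = -40*⅕ - 6 = -8 - 6 = -14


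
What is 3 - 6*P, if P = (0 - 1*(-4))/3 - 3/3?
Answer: 1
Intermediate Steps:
P = ⅓ (P = (0 + 4)*(⅓) - 3*⅓ = 4*(⅓) - 1 = 4/3 - 1 = ⅓ ≈ 0.33333)
3 - 6*P = 3 - 6*⅓ = 3 - 2 = 1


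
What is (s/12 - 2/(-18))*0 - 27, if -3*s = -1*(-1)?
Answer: -27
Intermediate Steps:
s = -⅓ (s = -(-1)*(-1)/3 = -⅓*1 = -⅓ ≈ -0.33333)
(s/12 - 2/(-18))*0 - 27 = (-⅓/12 - 2/(-18))*0 - 27 = (-⅓*1/12 - 2*(-1/18))*0 - 27 = (-1/36 + ⅑)*0 - 27 = (1/12)*0 - 27 = 0 - 27 = -27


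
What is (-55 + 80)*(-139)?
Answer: -3475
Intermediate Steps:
(-55 + 80)*(-139) = 25*(-139) = -3475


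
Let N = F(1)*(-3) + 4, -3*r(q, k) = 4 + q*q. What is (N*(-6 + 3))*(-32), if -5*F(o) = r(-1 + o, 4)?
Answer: 1536/5 ≈ 307.20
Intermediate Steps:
r(q, k) = -4/3 - q²/3 (r(q, k) = -(4 + q*q)/3 = -(4 + q²)/3 = -4/3 - q²/3)
F(o) = 4/15 + (-1 + o)²/15 (F(o) = -(-4/3 - (-1 + o)²/3)/5 = 4/15 + (-1 + o)²/15)
N = 16/5 (N = (4/15 + (-1 + 1)²/15)*(-3) + 4 = (4/15 + (1/15)*0²)*(-3) + 4 = (4/15 + (1/15)*0)*(-3) + 4 = (4/15 + 0)*(-3) + 4 = (4/15)*(-3) + 4 = -⅘ + 4 = 16/5 ≈ 3.2000)
(N*(-6 + 3))*(-32) = (16*(-6 + 3)/5)*(-32) = ((16/5)*(-3))*(-32) = -48/5*(-32) = 1536/5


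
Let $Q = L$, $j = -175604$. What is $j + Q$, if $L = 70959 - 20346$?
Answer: $-124991$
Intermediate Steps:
$L = 50613$
$Q = 50613$
$j + Q = -175604 + 50613 = -124991$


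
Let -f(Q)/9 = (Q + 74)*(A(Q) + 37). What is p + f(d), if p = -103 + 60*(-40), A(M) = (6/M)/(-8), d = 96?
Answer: -3782467/64 ≈ -59101.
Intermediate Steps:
A(M) = -3/(4*M) (A(M) = (6/M)*(-⅛) = -3/(4*M))
f(Q) = -9*(37 - 3/(4*Q))*(74 + Q) (f(Q) = -9*(Q + 74)*(-3/(4*Q) + 37) = -9*(74 + Q)*(37 - 3/(4*Q)) = -9*(37 - 3/(4*Q))*(74 + Q))
p = -2503 (p = -103 - 2400 = -2503)
p + f(d) = -2503 + (-98541/4 - 333*96 + (999/2)/96) = -2503 + (-98541/4 - 31968 + (999/2)*(1/96)) = -2503 + (-98541/4 - 31968 + 333/64) = -2503 - 3622275/64 = -3782467/64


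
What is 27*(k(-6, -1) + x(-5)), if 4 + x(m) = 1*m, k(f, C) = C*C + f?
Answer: -378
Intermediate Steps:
k(f, C) = f + C² (k(f, C) = C² + f = f + C²)
x(m) = -4 + m (x(m) = -4 + 1*m = -4 + m)
27*(k(-6, -1) + x(-5)) = 27*((-6 + (-1)²) + (-4 - 5)) = 27*((-6 + 1) - 9) = 27*(-5 - 9) = 27*(-14) = -378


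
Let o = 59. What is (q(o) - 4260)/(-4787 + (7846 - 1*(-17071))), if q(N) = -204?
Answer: -744/3355 ≈ -0.22176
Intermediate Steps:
(q(o) - 4260)/(-4787 + (7846 - 1*(-17071))) = (-204 - 4260)/(-4787 + (7846 - 1*(-17071))) = -4464/(-4787 + (7846 + 17071)) = -4464/(-4787 + 24917) = -4464/20130 = -4464*1/20130 = -744/3355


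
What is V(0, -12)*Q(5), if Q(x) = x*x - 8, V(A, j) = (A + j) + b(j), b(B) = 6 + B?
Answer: -306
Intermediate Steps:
V(A, j) = 6 + A + 2*j (V(A, j) = (A + j) + (6 + j) = 6 + A + 2*j)
Q(x) = -8 + x² (Q(x) = x² - 8 = -8 + x²)
V(0, -12)*Q(5) = (6 + 0 + 2*(-12))*(-8 + 5²) = (6 + 0 - 24)*(-8 + 25) = -18*17 = -306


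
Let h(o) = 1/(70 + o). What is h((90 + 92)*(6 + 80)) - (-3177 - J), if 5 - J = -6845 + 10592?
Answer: -8882929/15722 ≈ -565.00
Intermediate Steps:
J = -3742 (J = 5 - (-6845 + 10592) = 5 - 1*3747 = 5 - 3747 = -3742)
h((90 + 92)*(6 + 80)) - (-3177 - J) = 1/(70 + (90 + 92)*(6 + 80)) - (-3177 - 1*(-3742)) = 1/(70 + 182*86) - (-3177 + 3742) = 1/(70 + 15652) - 1*565 = 1/15722 - 565 = -8882929/15722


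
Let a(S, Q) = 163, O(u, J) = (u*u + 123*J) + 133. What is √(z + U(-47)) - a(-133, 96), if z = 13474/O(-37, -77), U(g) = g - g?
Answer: -163 + I*√107374306/7969 ≈ -163.0 + 1.3003*I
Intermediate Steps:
O(u, J) = 133 + u² + 123*J (O(u, J) = (u² + 123*J) + 133 = 133 + u² + 123*J)
U(g) = 0
z = -13474/7969 (z = 13474/(133 + (-37)² + 123*(-77)) = 13474/(133 + 1369 - 9471) = 13474/(-7969) = 13474*(-1/7969) = -13474/7969 ≈ -1.6908)
√(z + U(-47)) - a(-133, 96) = √(-13474/7969 + 0) - 1*163 = √(-13474/7969) - 163 = I*√107374306/7969 - 163 = -163 + I*√107374306/7969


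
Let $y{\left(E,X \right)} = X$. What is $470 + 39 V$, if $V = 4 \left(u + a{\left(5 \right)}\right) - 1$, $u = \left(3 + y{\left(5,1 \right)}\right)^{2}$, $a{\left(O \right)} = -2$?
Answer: $2615$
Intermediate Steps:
$u = 16$ ($u = \left(3 + 1\right)^{2} = 4^{2} = 16$)
$V = 55$ ($V = 4 \left(16 - 2\right) - 1 = 4 \cdot 14 - 1 = 56 - 1 = 55$)
$470 + 39 V = 470 + 39 \cdot 55 = 470 + 2145 = 2615$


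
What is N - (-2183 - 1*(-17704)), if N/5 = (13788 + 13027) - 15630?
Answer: 40404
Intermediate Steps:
N = 55925 (N = 5*((13788 + 13027) - 15630) = 5*(26815 - 15630) = 5*11185 = 55925)
N - (-2183 - 1*(-17704)) = 55925 - (-2183 - 1*(-17704)) = 55925 - (-2183 + 17704) = 55925 - 1*15521 = 55925 - 15521 = 40404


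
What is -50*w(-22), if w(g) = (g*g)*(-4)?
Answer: 96800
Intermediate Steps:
w(g) = -4*g² (w(g) = g²*(-4) = -4*g²)
-50*w(-22) = -(-200)*(-22)² = -(-200)*484 = -50*(-1936) = 96800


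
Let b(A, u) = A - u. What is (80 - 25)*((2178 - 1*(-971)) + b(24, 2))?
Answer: 174405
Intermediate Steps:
(80 - 25)*((2178 - 1*(-971)) + b(24, 2)) = (80 - 25)*((2178 - 1*(-971)) + (24 - 1*2)) = 55*((2178 + 971) + (24 - 2)) = 55*(3149 + 22) = 55*3171 = 174405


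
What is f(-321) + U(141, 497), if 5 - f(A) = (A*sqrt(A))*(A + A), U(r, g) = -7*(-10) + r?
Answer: 216 - 206082*I*sqrt(321) ≈ 216.0 - 3.6923e+6*I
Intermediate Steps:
U(r, g) = 70 + r
f(A) = 5 - 2*A**(5/2) (f(A) = 5 - A*sqrt(A)*(A + A) = 5 - A**(3/2)*2*A = 5 - 2*A**(5/2))
f(-321) + U(141, 497) = (5 - 206082*I*sqrt(321)) + (70 + 141) = (5 - 206082*I*sqrt(321)) + 211 = 216 - 206082*I*sqrt(321)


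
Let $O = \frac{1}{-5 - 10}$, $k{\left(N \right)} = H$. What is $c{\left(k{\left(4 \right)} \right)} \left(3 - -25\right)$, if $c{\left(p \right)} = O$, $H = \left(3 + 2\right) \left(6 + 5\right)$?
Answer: $- \frac{28}{15} \approx -1.8667$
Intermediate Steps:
$H = 55$ ($H = 5 \cdot 11 = 55$)
$k{\left(N \right)} = 55$
$O = - \frac{1}{15}$ ($O = \frac{1}{-15} = - \frac{1}{15} \approx -0.066667$)
$c{\left(p \right)} = - \frac{1}{15}$
$c{\left(k{\left(4 \right)} \right)} \left(3 - -25\right) = - \frac{3 - -25}{15} = - \frac{3 + 25}{15} = \left(- \frac{1}{15}\right) 28 = - \frac{28}{15}$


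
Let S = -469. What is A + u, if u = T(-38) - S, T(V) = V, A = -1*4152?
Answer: -3721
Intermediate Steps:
A = -4152
u = 431 (u = -38 - 1*(-469) = -38 + 469 = 431)
A + u = -4152 + 431 = -3721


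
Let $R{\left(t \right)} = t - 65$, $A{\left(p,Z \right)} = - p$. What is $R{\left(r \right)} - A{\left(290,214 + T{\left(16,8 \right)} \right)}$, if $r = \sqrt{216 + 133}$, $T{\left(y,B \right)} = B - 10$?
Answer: $225 + \sqrt{349} \approx 243.68$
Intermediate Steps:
$T{\left(y,B \right)} = -10 + B$
$r = \sqrt{349} \approx 18.682$
$R{\left(t \right)} = -65 + t$
$R{\left(r \right)} - A{\left(290,214 + T{\left(16,8 \right)} \right)} = \left(-65 + \sqrt{349}\right) - \left(-1\right) 290 = \left(-65 + \sqrt{349}\right) - -290 = \left(-65 + \sqrt{349}\right) + 290 = 225 + \sqrt{349}$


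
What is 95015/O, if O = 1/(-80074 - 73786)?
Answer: -14619007900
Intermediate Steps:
O = -1/153860 (O = 1/(-153860) = -1/153860 ≈ -6.4994e-6)
95015/O = 95015/(-1/153860) = 95015*(-153860) = -14619007900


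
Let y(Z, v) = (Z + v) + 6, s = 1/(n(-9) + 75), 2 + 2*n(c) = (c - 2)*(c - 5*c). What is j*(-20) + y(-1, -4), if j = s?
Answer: 36/31 ≈ 1.1613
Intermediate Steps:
n(c) = -1 - 2*c*(-2 + c) (n(c) = -1 + ((c - 2)*(c - 5*c))/2 = -1 + ((-2 + c)*(-4*c))/2 = -1 + (-4*c*(-2 + c))/2 = -1 - 2*c*(-2 + c))
s = -1/124 (s = 1/((-1 - 2*(-9)² + 4*(-9)) + 75) = 1/((-1 - 2*81 - 36) + 75) = 1/((-1 - 162 - 36) + 75) = 1/(-199 + 75) = 1/(-124) = -1/124 ≈ -0.0080645)
y(Z, v) = 6 + Z + v
j = -1/124 ≈ -0.0080645
j*(-20) + y(-1, -4) = -1/124*(-20) + (6 - 1 - 4) = 5/31 + 1 = 36/31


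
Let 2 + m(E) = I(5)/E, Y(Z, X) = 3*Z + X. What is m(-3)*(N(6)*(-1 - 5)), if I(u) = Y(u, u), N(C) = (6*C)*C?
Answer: 11232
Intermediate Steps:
N(C) = 6*C²
Y(Z, X) = X + 3*Z
I(u) = 4*u (I(u) = u + 3*u = 4*u)
m(E) = -2 + 20/E (m(E) = -2 + (4*5)/E = -2 + 20/E)
m(-3)*(N(6)*(-1 - 5)) = (-2 + 20/(-3))*((6*6²)*(-1 - 5)) = (-2 + 20*(-⅓))*((6*36)*(-6)) = (-2 - 20/3)*(216*(-6)) = -26/3*(-1296) = 11232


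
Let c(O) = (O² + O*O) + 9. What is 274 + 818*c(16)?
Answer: 426452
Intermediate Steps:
c(O) = 9 + 2*O² (c(O) = (O² + O²) + 9 = 2*O² + 9 = 9 + 2*O²)
274 + 818*c(16) = 274 + 818*(9 + 2*16²) = 274 + 818*(9 + 2*256) = 274 + 818*(9 + 512) = 274 + 818*521 = 274 + 426178 = 426452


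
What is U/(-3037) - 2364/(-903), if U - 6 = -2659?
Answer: 3191709/914137 ≈ 3.4915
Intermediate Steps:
U = -2653 (U = 6 - 2659 = -2653)
U/(-3037) - 2364/(-903) = -2653/(-3037) - 2364/(-903) = -2653*(-1/3037) - 2364*(-1/903) = 2653/3037 + 788/301 = 3191709/914137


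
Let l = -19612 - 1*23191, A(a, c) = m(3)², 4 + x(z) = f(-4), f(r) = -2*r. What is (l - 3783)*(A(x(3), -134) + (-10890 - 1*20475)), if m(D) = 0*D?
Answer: 1461169890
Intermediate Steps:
m(D) = 0
x(z) = 4 (x(z) = -4 - 2*(-4) = -4 + 8 = 4)
A(a, c) = 0 (A(a, c) = 0² = 0)
l = -42803 (l = -19612 - 23191 = -42803)
(l - 3783)*(A(x(3), -134) + (-10890 - 1*20475)) = (-42803 - 3783)*(0 + (-10890 - 1*20475)) = -46586*(0 + (-10890 - 20475)) = -46586*(0 - 31365) = -46586*(-31365) = 1461169890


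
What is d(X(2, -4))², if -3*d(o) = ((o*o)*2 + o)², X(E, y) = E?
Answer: 10000/9 ≈ 1111.1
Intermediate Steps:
d(o) = -(o + 2*o²)²/3 (d(o) = -((o*o)*2 + o)²/3 = -(o²*2 + o)²/3 = -(2*o² + o)²/3 = -(o + 2*o²)²/3)
d(X(2, -4))² = (-⅓*2²*(1 + 2*2)²)² = (-⅓*4*(1 + 4)²)² = (-⅓*4*5²)² = (-⅓*4*25)² = (-100/3)² = 10000/9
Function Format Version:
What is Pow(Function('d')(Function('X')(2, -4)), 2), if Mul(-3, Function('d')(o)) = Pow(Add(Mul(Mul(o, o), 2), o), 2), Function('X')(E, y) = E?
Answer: Rational(10000, 9) ≈ 1111.1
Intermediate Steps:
Function('d')(o) = Mul(Rational(-1, 3), Pow(Add(o, Mul(2, Pow(o, 2))), 2)) (Function('d')(o) = Mul(Rational(-1, 3), Pow(Add(Mul(Mul(o, o), 2), o), 2)) = Mul(Rational(-1, 3), Pow(Add(Mul(Pow(o, 2), 2), o), 2)) = Mul(Rational(-1, 3), Pow(Add(Mul(2, Pow(o, 2)), o), 2)) = Mul(Rational(-1, 3), Pow(Add(o, Mul(2, Pow(o, 2))), 2)))
Pow(Function('d')(Function('X')(2, -4)), 2) = Pow(Mul(Rational(-1, 3), Pow(2, 2), Pow(Add(1, Mul(2, 2)), 2)), 2) = Pow(Mul(Rational(-1, 3), 4, Pow(Add(1, 4), 2)), 2) = Pow(Mul(Rational(-1, 3), 4, Pow(5, 2)), 2) = Pow(Mul(Rational(-1, 3), 4, 25), 2) = Pow(Rational(-100, 3), 2) = Rational(10000, 9)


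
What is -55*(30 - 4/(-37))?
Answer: -61270/37 ≈ -1655.9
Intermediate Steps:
-55*(30 - 4/(-37)) = -55*(30 - 4*(-1/37)) = -55*(30 + 4/37) = -55*1114/37 = -61270/37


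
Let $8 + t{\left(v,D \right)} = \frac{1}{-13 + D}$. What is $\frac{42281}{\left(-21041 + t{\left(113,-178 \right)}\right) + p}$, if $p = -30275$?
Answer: $- \frac{8075671}{9802885} \approx -0.82381$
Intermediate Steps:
$t{\left(v,D \right)} = -8 + \frac{1}{-13 + D}$
$\frac{42281}{\left(-21041 + t{\left(113,-178 \right)}\right) + p} = \frac{42281}{\left(-21041 + \frac{105 - -1424}{-13 - 178}\right) - 30275} = \frac{42281}{\left(-21041 + \frac{105 + 1424}{-191}\right) - 30275} = \frac{42281}{\left(-21041 - \frac{1529}{191}\right) - 30275} = \frac{42281}{- \frac{4020360}{191} - 30275} = \frac{42281}{- \frac{9802885}{191}} = 42281 \left(- \frac{191}{9802885}\right) = - \frac{8075671}{9802885}$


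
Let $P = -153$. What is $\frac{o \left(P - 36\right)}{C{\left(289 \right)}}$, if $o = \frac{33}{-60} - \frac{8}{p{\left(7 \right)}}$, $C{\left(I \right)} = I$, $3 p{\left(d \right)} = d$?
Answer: $\frac{15039}{5780} \approx 2.6019$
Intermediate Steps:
$p{\left(d \right)} = \frac{d}{3}$
$o = - \frac{557}{140}$ ($o = \frac{33}{-60} - \frac{8}{\frac{1}{3} \cdot 7} = 33 \left(- \frac{1}{60}\right) - \frac{8}{\frac{7}{3}} = - \frac{11}{20} - \frac{24}{7} = - \frac{557}{140} \approx -3.9786$)
$\frac{o \left(P - 36\right)}{C{\left(289 \right)}} = \frac{\left(- \frac{557}{140}\right) \left(-153 - 36\right)}{289} = \left(- \frac{557}{140}\right) \left(-189\right) \frac{1}{289} = \frac{15039}{20} \cdot \frac{1}{289} = \frac{15039}{5780}$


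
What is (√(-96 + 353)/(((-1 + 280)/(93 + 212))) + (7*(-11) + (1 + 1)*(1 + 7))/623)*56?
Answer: -488/89 + 17080*√257/279 ≈ 975.93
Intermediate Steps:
(√(-96 + 353)/(((-1 + 280)/(93 + 212))) + (7*(-11) + (1 + 1)*(1 + 7))/623)*56 = (√257/((279/305)) + (-77 + 2*8)*(1/623))*56 = (√257/((279*(1/305))) + (-77 + 16)*(1/623))*56 = (√257/(279/305) - 61*1/623)*56 = (√257*(305/279) - 61/623)*56 = (305*√257/279 - 61/623)*56 = (-61/623 + 305*√257/279)*56 = -488/89 + 17080*√257/279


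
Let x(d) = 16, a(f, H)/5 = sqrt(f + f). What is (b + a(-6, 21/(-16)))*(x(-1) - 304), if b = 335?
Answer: -96480 - 2880*I*sqrt(3) ≈ -96480.0 - 4988.3*I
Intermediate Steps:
a(f, H) = 5*sqrt(2)*sqrt(f) (a(f, H) = 5*sqrt(f + f) = 5*sqrt(2*f) = 5*(sqrt(2)*sqrt(f)) = 5*sqrt(2)*sqrt(f))
(b + a(-6, 21/(-16)))*(x(-1) - 304) = (335 + 5*sqrt(2)*sqrt(-6))*(16 - 304) = (335 + 5*sqrt(2)*(I*sqrt(6)))*(-288) = (335 + 10*I*sqrt(3))*(-288) = -96480 - 2880*I*sqrt(3)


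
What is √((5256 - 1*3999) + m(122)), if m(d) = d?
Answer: √1379 ≈ 37.135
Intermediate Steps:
√((5256 - 1*3999) + m(122)) = √((5256 - 1*3999) + 122) = √((5256 - 3999) + 122) = √(1257 + 122) = √1379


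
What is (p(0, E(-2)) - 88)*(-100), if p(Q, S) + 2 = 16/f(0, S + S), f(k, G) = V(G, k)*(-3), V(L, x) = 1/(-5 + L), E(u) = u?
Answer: 4200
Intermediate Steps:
f(k, G) = -3/(-5 + G)
p(Q, S) = 74/3 - 32*S/3 (p(Q, S) = -2 + 16/((-3/(-5 + (S + S)))) = -2 + 16/((-3/(-5 + 2*S))) = -2 + 16*(5/3 - 2*S/3) = -2 + (80/3 - 32*S/3) = 74/3 - 32*S/3)
(p(0, E(-2)) - 88)*(-100) = ((74/3 - 32/3*(-2)) - 88)*(-100) = ((74/3 + 64/3) - 88)*(-100) = (46 - 88)*(-100) = -42*(-100) = 4200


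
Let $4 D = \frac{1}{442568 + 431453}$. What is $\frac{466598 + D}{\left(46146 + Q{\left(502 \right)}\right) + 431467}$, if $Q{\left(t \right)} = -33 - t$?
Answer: $\frac{543755267411}{555968254184} \approx 0.97803$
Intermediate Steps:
$D = \frac{1}{3496084}$ ($D = \frac{1}{4 \left(442568 + 431453\right)} = \frac{1}{4 \cdot 874021} = \frac{1}{4} \cdot \frac{1}{874021} = \frac{1}{3496084} \approx 2.8603 \cdot 10^{-7}$)
$\frac{466598 + D}{\left(46146 + Q{\left(502 \right)}\right) + 431467} = \frac{466598 + \frac{1}{3496084}}{\left(46146 - 535\right) + 431467} = \frac{1631265802233}{3496084 \left(\left(46146 - 535\right) + 431467\right)} = \frac{1631265802233}{3496084 \left(45611 + 431467\right)} = \frac{1631265802233}{3496084 \cdot 477078} = \frac{1631265802233}{3496084} \cdot \frac{1}{477078} = \frac{543755267411}{555968254184}$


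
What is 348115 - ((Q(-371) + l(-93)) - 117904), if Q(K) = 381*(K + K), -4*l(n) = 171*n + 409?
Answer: 1489695/2 ≈ 7.4485e+5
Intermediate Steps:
l(n) = -409/4 - 171*n/4 (l(n) = -(171*n + 409)/4 = -(409 + 171*n)/4 = -409/4 - 171*n/4)
Q(K) = 762*K (Q(K) = 381*(2*K) = 762*K)
348115 - ((Q(-371) + l(-93)) - 117904) = 348115 - ((762*(-371) + (-409/4 - 171/4*(-93))) - 117904) = 348115 - ((-282702 + (-409/4 + 15903/4)) - 117904) = 348115 - ((-282702 + 7747/2) - 117904) = 348115 - (-557657/2 - 117904) = 348115 - 1*(-793465/2) = 348115 + 793465/2 = 1489695/2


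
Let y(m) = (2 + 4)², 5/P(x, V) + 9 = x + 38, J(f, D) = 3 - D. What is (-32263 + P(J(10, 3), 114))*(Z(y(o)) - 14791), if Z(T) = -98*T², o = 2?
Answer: 132670263978/29 ≈ 4.5748e+9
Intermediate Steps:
P(x, V) = 5/(29 + x) (P(x, V) = 5/(-9 + (x + 38)) = 5/(-9 + (38 + x)) = 5/(29 + x))
y(m) = 36 (y(m) = 6² = 36)
(-32263 + P(J(10, 3), 114))*(Z(y(o)) - 14791) = (-32263 + 5/(29 + (3 - 1*3)))*(-98*36² - 14791) = (-32263 + 5/(29 + (3 - 3)))*(-98*1296 - 14791) = (-32263 + 5/(29 + 0))*(-127008 - 14791) = (-32263 + 5/29)*(-141799) = -935622/29*(-141799) = 132670263978/29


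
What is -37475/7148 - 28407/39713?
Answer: -1691297911/283868524 ≈ -5.9580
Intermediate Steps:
-37475/7148 - 28407/39713 = -1691297911/283868524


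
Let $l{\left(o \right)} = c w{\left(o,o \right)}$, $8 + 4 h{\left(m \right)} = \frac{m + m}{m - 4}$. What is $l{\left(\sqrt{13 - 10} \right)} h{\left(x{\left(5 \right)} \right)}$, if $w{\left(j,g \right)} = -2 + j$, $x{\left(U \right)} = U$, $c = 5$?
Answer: $-5 + \frac{5 \sqrt{3}}{2} \approx -0.66987$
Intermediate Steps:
$h{\left(m \right)} = -2 + \frac{m}{2 \left(-4 + m\right)}$ ($h{\left(m \right)} = -2 + \frac{\left(m + m\right) \frac{1}{m - 4}}{4} = -2 + \frac{2 m \frac{1}{-4 + m}}{4} = -2 + \frac{m}{2 \left(-4 + m\right)}$)
$l{\left(o \right)} = -10 + 5 o$ ($l{\left(o \right)} = 5 \left(-2 + o\right) = -10 + 5 o$)
$l{\left(\sqrt{13 - 10} \right)} h{\left(x{\left(5 \right)} \right)} = \left(-10 + 5 \sqrt{13 - 10}\right) \frac{16 - 15}{2 \left(-4 + 5\right)} = \left(-10 + 5 \sqrt{3}\right) \frac{16 - 15}{2 \cdot 1} = \left(-10 + 5 \sqrt{3}\right) \frac{1}{2} \cdot 1 \cdot 1 = \left(-10 + 5 \sqrt{3}\right) \frac{1}{2} = -5 + \frac{5 \sqrt{3}}{2}$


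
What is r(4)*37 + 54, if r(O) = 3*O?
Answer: 498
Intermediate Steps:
r(4)*37 + 54 = (3*4)*37 + 54 = 12*37 + 54 = 444 + 54 = 498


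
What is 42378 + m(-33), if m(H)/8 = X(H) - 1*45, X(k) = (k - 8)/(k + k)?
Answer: 1386758/33 ≈ 42023.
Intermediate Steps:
X(k) = (-8 + k)/(2*k) (X(k) = (-8 + k)/((2*k)) = (-8 + k)*(1/(2*k)) = (-8 + k)/(2*k))
m(H) = -360 + 4*(-8 + H)/H (m(H) = 8*((-8 + H)/(2*H) - 1*45) = 8*((-8 + H)/(2*H) - 45) = 8*(-45 + (-8 + H)/(2*H)) = -360 + 4*(-8 + H)/H)
42378 + m(-33) = 42378 + (-356 - 32/(-33)) = 42378 + (-356 - 32*(-1/33)) = 42378 + (-356 + 32/33) = 42378 - 11716/33 = 1386758/33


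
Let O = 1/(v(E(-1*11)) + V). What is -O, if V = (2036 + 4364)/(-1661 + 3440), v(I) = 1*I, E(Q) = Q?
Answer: 1779/13169 ≈ 0.13509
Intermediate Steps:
v(I) = I
V = 6400/1779 ≈ 3.5975
O = -1779/13169 (O = 1/(-1*11 + 6400/1779) = 1/(-11 + 6400/1779) = 1/(-13169/1779) = -1779/13169 ≈ -0.13509)
-O = -1*(-1779/13169) = 1779/13169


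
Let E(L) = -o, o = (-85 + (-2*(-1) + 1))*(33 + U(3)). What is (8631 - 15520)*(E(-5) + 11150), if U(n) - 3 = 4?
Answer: -99408270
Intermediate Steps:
U(n) = 7 (U(n) = 3 + 4 = 7)
o = -3280 (o = (-85 + (-2*(-1) + 1))*(33 + 7) = (-85 + (2 + 1))*40 = (-85 + 3)*40 = -82*40 = -3280)
E(L) = 3280 (E(L) = -1*(-3280) = 3280)
(8631 - 15520)*(E(-5) + 11150) = (8631 - 15520)*(3280 + 11150) = -6889*14430 = -99408270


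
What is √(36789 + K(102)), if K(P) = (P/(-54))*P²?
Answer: √17137 ≈ 130.91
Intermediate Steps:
K(P) = -P³/54 (K(P) = (P*(-1/54))*P² = (-P/54)*P² = -P³/54)
√(36789 + K(102)) = √(36789 - 1/54*102³) = √(36789 - 1/54*1061208) = √(36789 - 19652) = √17137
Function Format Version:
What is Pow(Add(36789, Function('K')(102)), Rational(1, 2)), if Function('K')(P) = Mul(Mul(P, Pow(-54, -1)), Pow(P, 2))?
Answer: Pow(17137, Rational(1, 2)) ≈ 130.91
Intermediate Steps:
Function('K')(P) = Mul(Rational(-1, 54), Pow(P, 3)) (Function('K')(P) = Mul(Mul(P, Rational(-1, 54)), Pow(P, 2)) = Mul(Mul(Rational(-1, 54), P), Pow(P, 2)) = Mul(Rational(-1, 54), Pow(P, 3)))
Pow(Add(36789, Function('K')(102)), Rational(1, 2)) = Pow(Add(36789, Mul(Rational(-1, 54), Pow(102, 3))), Rational(1, 2)) = Pow(Add(36789, Mul(Rational(-1, 54), 1061208)), Rational(1, 2)) = Pow(Add(36789, -19652), Rational(1, 2)) = Pow(17137, Rational(1, 2))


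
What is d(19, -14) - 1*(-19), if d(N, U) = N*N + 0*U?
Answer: 380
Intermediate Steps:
d(N, U) = N² (d(N, U) = N² + 0 = N²)
d(19, -14) - 1*(-19) = 19² - 1*(-19) = 361 + 19 = 380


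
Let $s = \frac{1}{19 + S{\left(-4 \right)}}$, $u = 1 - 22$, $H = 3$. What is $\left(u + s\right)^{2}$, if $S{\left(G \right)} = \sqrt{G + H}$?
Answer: $\frac{\left(7583 + i\right)^{2}}{131044} \approx 438.8 + 0.11573 i$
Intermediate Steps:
$u = -21$ ($u = 1 - 22 = -21$)
$S{\left(G \right)} = \sqrt{3 + G}$ ($S{\left(G \right)} = \sqrt{G + 3} = \sqrt{3 + G}$)
$s = \frac{19 - i}{362}$ ($s = \frac{1}{19 + \sqrt{3 - 4}} = \frac{1}{19 + \sqrt{-1}} = \frac{1}{19 + i} = \frac{19 - i}{362} \approx 0.052486 - 0.0027624 i$)
$\left(u + s\right)^{2} = \left(-21 + \left(\frac{19}{362} - \frac{i}{362}\right)\right)^{2} = \left(- \frac{7583}{362} - \frac{i}{362}\right)^{2}$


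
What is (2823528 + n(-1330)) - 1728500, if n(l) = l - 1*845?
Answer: 1092853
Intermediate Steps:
n(l) = -845 + l (n(l) = l - 845 = -845 + l)
(2823528 + n(-1330)) - 1728500 = (2823528 + (-845 - 1330)) - 1728500 = (2823528 - 2175) - 1728500 = 2821353 - 1728500 = 1092853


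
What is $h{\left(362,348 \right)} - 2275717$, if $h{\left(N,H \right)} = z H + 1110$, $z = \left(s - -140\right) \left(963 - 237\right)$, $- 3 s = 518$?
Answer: $-10527775$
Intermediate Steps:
$s = - \frac{518}{3}$ ($s = \left(- \frac{1}{3}\right) 518 = - \frac{518}{3} \approx -172.67$)
$z = -23716$ ($z = \left(- \frac{518}{3} - -140\right) \left(963 - 237\right) = \left(- \frac{518}{3} + 140\right) 726 = \left(- \frac{98}{3}\right) 726 = -23716$)
$h{\left(N,H \right)} = 1110 - 23716 H$ ($h{\left(N,H \right)} = - 23716 H + 1110 = 1110 - 23716 H$)
$h{\left(362,348 \right)} - 2275717 = \left(1110 - 8253168\right) - 2275717 = -8252058 - 2275717 = -10527775$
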